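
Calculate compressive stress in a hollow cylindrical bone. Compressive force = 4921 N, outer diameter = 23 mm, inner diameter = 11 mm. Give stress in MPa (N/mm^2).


A = pi*(r_o^2 - r_i^2)
r_o = 11.5 mm, r_i = 5.5 mm
A = 320.442 mm^2
sigma = F/A = 4921 / 320.442
sigma = 15.36 MPa


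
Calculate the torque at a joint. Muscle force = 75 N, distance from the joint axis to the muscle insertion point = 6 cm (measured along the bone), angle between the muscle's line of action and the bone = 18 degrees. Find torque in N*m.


Torque = F * d * sin(theta)   (moment arm = d*sin(theta))
d = 6 cm = 0.06 m
Torque = 75 * 0.06 * sin(18)
Torque = 1.391 N*m


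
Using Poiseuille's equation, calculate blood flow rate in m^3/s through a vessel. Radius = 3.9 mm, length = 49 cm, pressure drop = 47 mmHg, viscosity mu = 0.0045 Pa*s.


Q = pi*r^4*dP / (8*mu*L)
r = 0.0039 m, L = 0.49 m
dP = 47 mmHg = 6266.134 Pa
Q = 2.5817e-04 m^3/s


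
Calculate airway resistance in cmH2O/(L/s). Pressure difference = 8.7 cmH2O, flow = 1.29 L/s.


R = dP / flow
R = 8.7 / 1.29
R = 6.744 cmH2O/(L/s)


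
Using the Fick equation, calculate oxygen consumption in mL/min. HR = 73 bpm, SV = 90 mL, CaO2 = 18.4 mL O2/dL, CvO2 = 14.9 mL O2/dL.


CO = HR*SV = 73*90/1000 = 6.57 L/min
a-v O2 diff = 18.4 - 14.9 = 3.5 mL/dL
VO2 = CO * (CaO2-CvO2) * 10 dL/L
VO2 = 6.57 * 3.5 * 10
VO2 = 229.9 mL/min


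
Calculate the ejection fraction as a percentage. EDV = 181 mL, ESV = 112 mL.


SV = EDV - ESV = 181 - 112 = 69 mL
EF = SV/EDV * 100 = 69/181 * 100
EF = 38.12%


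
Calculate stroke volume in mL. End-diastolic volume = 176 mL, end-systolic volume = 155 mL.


SV = EDV - ESV
SV = 176 - 155
SV = 21 mL


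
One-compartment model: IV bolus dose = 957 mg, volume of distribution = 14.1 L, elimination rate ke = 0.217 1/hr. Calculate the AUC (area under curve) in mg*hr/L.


C0 = Dose/Vd = 957/14.1 = 67.8723 mg/L
AUC = C0/ke = 67.8723/0.217
AUC = 312.8 mg*hr/L


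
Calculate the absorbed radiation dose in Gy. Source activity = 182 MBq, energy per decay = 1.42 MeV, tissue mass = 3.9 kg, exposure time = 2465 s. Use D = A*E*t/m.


A = 182 MBq = 1.8200e+08 Bq
E = 1.42 MeV = 2.27484e-13 J
D = A*E*t/m = 1.8200e+08*2.27484e-13*2465/3.9
D = 0.02617 Gy


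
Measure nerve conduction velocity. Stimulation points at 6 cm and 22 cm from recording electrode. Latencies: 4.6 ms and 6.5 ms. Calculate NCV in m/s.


Distance = (22 - 6) / 100 = 0.16 m
dt = (6.5 - 4.6) / 1000 = 0.0019 s
NCV = dist / dt = 84.21 m/s


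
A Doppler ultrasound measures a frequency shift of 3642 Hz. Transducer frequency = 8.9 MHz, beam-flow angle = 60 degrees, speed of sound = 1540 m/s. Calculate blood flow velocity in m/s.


v = fd * c / (2 * f0 * cos(theta))
v = 3642 * 1540 / (2 * 8.9000e+06 * cos(60))
v = 0.6302 m/s


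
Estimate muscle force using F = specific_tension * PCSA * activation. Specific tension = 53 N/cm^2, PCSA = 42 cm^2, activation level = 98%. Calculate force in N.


F = sigma * PCSA * activation
F = 53 * 42 * 0.98
F = 2181 N


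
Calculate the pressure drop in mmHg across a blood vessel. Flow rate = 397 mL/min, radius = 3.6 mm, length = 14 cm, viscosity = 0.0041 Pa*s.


dP = 8*mu*L*Q / (pi*r^4)
Q = 397 mL/min = 6.61667e-06 m^3/s
dP = 57.5813 Pa = 57.5813 / 133.322 mmHg = 0.4319 mmHg


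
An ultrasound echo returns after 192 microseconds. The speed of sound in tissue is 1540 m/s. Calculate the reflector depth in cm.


depth = c * t / 2
t = 192 us = 1.9200e-04 s
depth = 1540 * 1.9200e-04 / 2
depth = 0.14784 m = 14.784 cm


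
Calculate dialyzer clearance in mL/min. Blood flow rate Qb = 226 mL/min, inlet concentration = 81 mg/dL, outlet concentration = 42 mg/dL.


K = Qb * (Cb_in - Cb_out) / Cb_in
K = 226 * (81 - 42) / 81
K = 108.8 mL/min


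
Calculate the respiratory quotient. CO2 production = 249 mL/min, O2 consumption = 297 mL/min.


RQ = VCO2 / VO2
RQ = 249 / 297
RQ = 0.8384


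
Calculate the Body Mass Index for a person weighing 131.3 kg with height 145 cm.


BMI = weight / height^2
height = 145 cm = 1.45 m
BMI = 131.3 / 1.45^2
BMI = 62.45 kg/m^2


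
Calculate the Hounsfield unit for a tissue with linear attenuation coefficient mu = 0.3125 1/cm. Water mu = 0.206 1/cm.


HU = ((mu_tissue - mu_water) / mu_water) * 1000
HU = ((0.3125 - 0.206) / 0.206) * 1000
HU = 517


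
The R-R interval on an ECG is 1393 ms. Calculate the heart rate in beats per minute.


HR = 60 / RR_interval(s)
RR = 1393 ms = 1.393 s
HR = 60 / 1.393 = 43.07 bpm


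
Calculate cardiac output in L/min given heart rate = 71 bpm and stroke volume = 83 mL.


CO = HR * SV
CO = 71 * 83 / 1000
CO = 5.893 L/min


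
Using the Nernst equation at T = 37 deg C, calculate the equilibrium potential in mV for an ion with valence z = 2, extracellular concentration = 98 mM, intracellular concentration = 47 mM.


E = (RT/(zF)) * ln(C_out/C_in)
T = 37 + 273.15 = 310.15 K
E = (8.314 * 310.15 / (2 * 96485)) * ln(98/47)
E = 9.819 mV


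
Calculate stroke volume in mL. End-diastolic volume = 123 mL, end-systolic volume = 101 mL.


SV = EDV - ESV
SV = 123 - 101
SV = 22 mL


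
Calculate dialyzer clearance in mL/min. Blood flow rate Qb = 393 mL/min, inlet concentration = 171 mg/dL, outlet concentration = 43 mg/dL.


K = Qb * (Cb_in - Cb_out) / Cb_in
K = 393 * (171 - 43) / 171
K = 294.2 mL/min


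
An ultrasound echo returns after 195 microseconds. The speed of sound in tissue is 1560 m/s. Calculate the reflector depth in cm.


depth = c * t / 2
t = 195 us = 1.9500e-04 s
depth = 1560 * 1.9500e-04 / 2
depth = 0.1521 m = 15.21 cm


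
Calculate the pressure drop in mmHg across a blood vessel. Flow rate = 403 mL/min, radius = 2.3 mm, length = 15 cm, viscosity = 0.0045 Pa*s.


dP = 8*mu*L*Q / (pi*r^4)
Q = 403 mL/min = 6.71667e-06 m^3/s
dP = 412.559 Pa = 412.559 / 133.322 mmHg = 3.094 mmHg


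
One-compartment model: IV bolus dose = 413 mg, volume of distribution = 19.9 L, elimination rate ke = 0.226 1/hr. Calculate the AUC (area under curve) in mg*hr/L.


C0 = Dose/Vd = 413/19.9 = 20.7538 mg/L
AUC = C0/ke = 20.7538/0.226
AUC = 91.83 mg*hr/L


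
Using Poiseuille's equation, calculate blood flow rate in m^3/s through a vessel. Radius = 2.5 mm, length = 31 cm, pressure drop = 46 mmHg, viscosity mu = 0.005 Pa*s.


Q = pi*r^4*dP / (8*mu*L)
r = 0.0025 m, L = 0.31 m
dP = 46 mmHg = 6132.812 Pa
Q = 6.0694e-05 m^3/s


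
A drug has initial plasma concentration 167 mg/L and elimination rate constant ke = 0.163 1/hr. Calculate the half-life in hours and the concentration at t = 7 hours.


t_half = ln(2) / ke = 0.693147 / 0.163 = 4.252 hr
C(t) = C0 * exp(-ke*t) = 167 * exp(-0.163*7)
C(7) = 53.36 mg/L


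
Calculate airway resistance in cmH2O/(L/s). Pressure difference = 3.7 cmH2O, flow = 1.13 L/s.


R = dP / flow
R = 3.7 / 1.13
R = 3.274 cmH2O/(L/s)


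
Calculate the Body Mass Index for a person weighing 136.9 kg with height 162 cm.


BMI = weight / height^2
height = 162 cm = 1.62 m
BMI = 136.9 / 1.62^2
BMI = 52.16 kg/m^2


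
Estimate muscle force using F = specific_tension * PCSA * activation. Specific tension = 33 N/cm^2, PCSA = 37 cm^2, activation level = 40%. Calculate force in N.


F = sigma * PCSA * activation
F = 33 * 37 * 0.4
F = 488.4 N


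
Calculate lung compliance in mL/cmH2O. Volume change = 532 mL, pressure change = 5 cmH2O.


C = dV / dP
C = 532 / 5
C = 106.4 mL/cmH2O


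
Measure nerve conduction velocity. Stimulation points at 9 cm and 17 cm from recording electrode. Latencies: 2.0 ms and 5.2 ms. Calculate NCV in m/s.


Distance = (17 - 9) / 100 = 0.08 m
dt = (5.2 - 2.0) / 1000 = 0.0032 s
NCV = dist / dt = 25 m/s


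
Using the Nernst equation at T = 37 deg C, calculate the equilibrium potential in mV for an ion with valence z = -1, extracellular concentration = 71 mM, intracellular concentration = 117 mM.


E = (RT/(zF)) * ln(C_out/C_in)
T = 37 + 273.15 = 310.15 K
E = (8.314 * 310.15 / (-1 * 96485)) * ln(71/117)
E = 13.35 mV


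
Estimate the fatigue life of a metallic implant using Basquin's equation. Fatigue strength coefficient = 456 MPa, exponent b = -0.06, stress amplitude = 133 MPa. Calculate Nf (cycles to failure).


sigma_a = sigma_f' * (2Nf)^b
2Nf = (sigma_a/sigma_f')^(1/b)
2Nf = (133/456)^(1/-0.06)
2Nf = 8.2899777e+08
Nf = 4.1450e+08


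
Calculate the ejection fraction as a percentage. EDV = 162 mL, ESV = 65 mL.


SV = EDV - ESV = 162 - 65 = 97 mL
EF = SV/EDV * 100 = 97/162 * 100
EF = 59.88%


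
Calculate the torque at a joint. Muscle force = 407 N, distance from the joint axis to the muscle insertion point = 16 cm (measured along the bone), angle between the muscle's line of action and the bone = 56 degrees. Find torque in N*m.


Torque = F * d * sin(theta)   (moment arm = d*sin(theta))
d = 16 cm = 0.16 m
Torque = 407 * 0.16 * sin(56)
Torque = 53.99 N*m


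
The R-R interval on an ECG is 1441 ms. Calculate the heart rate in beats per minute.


HR = 60 / RR_interval(s)
RR = 1441 ms = 1.441 s
HR = 60 / 1.441 = 41.64 bpm


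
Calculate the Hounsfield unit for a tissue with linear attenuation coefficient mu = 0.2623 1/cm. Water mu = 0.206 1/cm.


HU = ((mu_tissue - mu_water) / mu_water) * 1000
HU = ((0.2623 - 0.206) / 0.206) * 1000
HU = 273.3


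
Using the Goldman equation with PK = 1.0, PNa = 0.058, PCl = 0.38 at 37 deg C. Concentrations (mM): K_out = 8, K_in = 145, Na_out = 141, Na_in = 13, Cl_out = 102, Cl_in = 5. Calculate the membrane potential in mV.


Vm = (RT/F)*ln((PK*Ko + PNa*Nao + PCl*Cli)/(PK*Ki + PNa*Nai + PCl*Clo))
Numer = 18.078, Denom = 184.514
Vm = -62.08 mV


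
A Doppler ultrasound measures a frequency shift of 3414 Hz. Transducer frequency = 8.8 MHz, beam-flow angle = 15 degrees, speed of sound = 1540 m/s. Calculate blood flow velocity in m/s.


v = fd * c / (2 * f0 * cos(theta))
v = 3414 * 1540 / (2 * 8.8000e+06 * cos(15))
v = 0.3093 m/s


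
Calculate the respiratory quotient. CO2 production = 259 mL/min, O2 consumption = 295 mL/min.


RQ = VCO2 / VO2
RQ = 259 / 295
RQ = 0.878


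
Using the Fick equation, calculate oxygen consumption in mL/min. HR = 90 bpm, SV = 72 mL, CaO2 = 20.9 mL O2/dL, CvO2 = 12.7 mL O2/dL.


CO = HR*SV = 90*72/1000 = 6.48 L/min
a-v O2 diff = 20.9 - 12.7 = 8.2 mL/dL
VO2 = CO * (CaO2-CvO2) * 10 dL/L
VO2 = 6.48 * 8.2 * 10
VO2 = 531.4 mL/min


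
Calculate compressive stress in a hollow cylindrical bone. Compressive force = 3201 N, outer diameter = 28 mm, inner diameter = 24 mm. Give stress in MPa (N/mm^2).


A = pi*(r_o^2 - r_i^2)
r_o = 14 mm, r_i = 12 mm
A = 163.363 mm^2
sigma = F/A = 3201 / 163.363
sigma = 19.59 MPa


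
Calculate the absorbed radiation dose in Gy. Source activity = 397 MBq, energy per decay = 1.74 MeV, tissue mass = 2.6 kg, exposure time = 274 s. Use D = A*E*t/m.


A = 397 MBq = 3.9700e+08 Bq
E = 1.74 MeV = 2.78748e-13 J
D = A*E*t/m = 3.9700e+08*2.78748e-13*274/2.6
D = 0.01166 Gy


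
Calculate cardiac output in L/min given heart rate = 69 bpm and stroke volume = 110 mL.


CO = HR * SV
CO = 69 * 110 / 1000
CO = 7.59 L/min


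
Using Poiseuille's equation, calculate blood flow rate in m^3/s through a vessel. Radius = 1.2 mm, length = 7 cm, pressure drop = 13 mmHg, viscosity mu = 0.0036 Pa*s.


Q = pi*r^4*dP / (8*mu*L)
r = 0.0012 m, L = 0.07 m
dP = 13 mmHg = 1733.186 Pa
Q = 5.6005e-06 m^3/s


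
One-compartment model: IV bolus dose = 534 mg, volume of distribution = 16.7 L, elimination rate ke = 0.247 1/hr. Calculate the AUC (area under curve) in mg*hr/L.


C0 = Dose/Vd = 534/16.7 = 31.976 mg/L
AUC = C0/ke = 31.976/0.247
AUC = 129.5 mg*hr/L


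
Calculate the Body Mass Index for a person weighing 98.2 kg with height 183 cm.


BMI = weight / height^2
height = 183 cm = 1.83 m
BMI = 98.2 / 1.83^2
BMI = 29.32 kg/m^2


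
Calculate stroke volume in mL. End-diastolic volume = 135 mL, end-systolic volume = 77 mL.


SV = EDV - ESV
SV = 135 - 77
SV = 58 mL


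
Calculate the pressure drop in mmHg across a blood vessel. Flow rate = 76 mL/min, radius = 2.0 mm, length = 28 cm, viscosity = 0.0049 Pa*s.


dP = 8*mu*L*Q / (pi*r^4)
Q = 76 mL/min = 1.26667e-06 m^3/s
dP = 276.591 Pa = 276.591 / 133.322 mmHg = 2.075 mmHg


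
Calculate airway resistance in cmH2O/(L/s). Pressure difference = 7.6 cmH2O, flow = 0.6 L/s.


R = dP / flow
R = 7.6 / 0.6
R = 12.67 cmH2O/(L/s)


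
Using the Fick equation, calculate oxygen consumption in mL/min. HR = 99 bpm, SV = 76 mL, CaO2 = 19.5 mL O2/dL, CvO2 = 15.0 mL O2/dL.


CO = HR*SV = 99*76/1000 = 7.524 L/min
a-v O2 diff = 19.5 - 15.0 = 4.5 mL/dL
VO2 = CO * (CaO2-CvO2) * 10 dL/L
VO2 = 7.524 * 4.5 * 10
VO2 = 338.6 mL/min


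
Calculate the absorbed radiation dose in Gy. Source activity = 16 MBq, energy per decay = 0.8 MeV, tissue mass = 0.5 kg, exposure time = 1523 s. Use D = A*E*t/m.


A = 16 MBq = 1.6000e+07 Bq
E = 0.8 MeV = 1.2816e-13 J
D = A*E*t/m = 1.6000e+07*1.2816e-13*1523/0.5
D = 0.006246 Gy


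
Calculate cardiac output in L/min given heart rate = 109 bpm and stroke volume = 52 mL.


CO = HR * SV
CO = 109 * 52 / 1000
CO = 5.668 L/min


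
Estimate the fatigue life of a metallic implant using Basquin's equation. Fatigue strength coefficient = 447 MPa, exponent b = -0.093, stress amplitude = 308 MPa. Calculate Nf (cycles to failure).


sigma_a = sigma_f' * (2Nf)^b
2Nf = (sigma_a/sigma_f')^(1/b)
2Nf = (308/447)^(1/-0.093)
2Nf = 54.868173
Nf = 27.43


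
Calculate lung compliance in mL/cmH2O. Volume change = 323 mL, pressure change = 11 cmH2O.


C = dV / dP
C = 323 / 11
C = 29.36 mL/cmH2O


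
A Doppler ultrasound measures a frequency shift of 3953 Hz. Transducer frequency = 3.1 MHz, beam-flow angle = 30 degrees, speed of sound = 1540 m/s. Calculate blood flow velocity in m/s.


v = fd * c / (2 * f0 * cos(theta))
v = 3953 * 1540 / (2 * 3.1000e+06 * cos(30))
v = 1.134 m/s


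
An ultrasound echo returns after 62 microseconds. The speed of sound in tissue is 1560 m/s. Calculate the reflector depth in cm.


depth = c * t / 2
t = 62 us = 6.2000e-05 s
depth = 1560 * 6.2000e-05 / 2
depth = 0.04836 m = 4.836 cm


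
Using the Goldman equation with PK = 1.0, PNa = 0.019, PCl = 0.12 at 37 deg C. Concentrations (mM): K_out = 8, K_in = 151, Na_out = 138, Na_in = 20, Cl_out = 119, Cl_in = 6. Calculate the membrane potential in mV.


Vm = (RT/F)*ln((PK*Ko + PNa*Nao + PCl*Cli)/(PK*Ki + PNa*Nai + PCl*Clo))
Numer = 11.342, Denom = 165.66
Vm = -71.66 mV


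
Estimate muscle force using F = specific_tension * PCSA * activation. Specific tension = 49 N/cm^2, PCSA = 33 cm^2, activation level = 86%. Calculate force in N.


F = sigma * PCSA * activation
F = 49 * 33 * 0.86
F = 1391 N


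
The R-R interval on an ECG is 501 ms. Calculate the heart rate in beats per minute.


HR = 60 / RR_interval(s)
RR = 501 ms = 0.501 s
HR = 60 / 0.501 = 119.8 bpm


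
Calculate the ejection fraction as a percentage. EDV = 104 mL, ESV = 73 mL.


SV = EDV - ESV = 104 - 73 = 31 mL
EF = SV/EDV * 100 = 31/104 * 100
EF = 29.81%


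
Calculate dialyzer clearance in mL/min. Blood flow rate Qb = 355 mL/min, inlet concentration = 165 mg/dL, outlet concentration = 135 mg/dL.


K = Qb * (Cb_in - Cb_out) / Cb_in
K = 355 * (165 - 135) / 165
K = 64.55 mL/min


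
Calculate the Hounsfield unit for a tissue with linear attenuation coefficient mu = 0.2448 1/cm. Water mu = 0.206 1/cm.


HU = ((mu_tissue - mu_water) / mu_water) * 1000
HU = ((0.2448 - 0.206) / 0.206) * 1000
HU = 188.3


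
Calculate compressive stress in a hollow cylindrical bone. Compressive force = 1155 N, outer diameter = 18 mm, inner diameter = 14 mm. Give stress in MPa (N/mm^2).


A = pi*(r_o^2 - r_i^2)
r_o = 9 mm, r_i = 7 mm
A = 100.531 mm^2
sigma = F/A = 1155 / 100.531
sigma = 11.49 MPa


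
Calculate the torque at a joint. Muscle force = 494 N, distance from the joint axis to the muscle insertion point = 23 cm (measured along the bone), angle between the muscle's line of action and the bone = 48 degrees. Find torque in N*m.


Torque = F * d * sin(theta)   (moment arm = d*sin(theta))
d = 23 cm = 0.23 m
Torque = 494 * 0.23 * sin(48)
Torque = 84.44 N*m


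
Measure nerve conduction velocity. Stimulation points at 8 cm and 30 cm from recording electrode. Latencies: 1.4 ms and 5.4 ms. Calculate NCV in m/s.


Distance = (30 - 8) / 100 = 0.22 m
dt = (5.4 - 1.4) / 1000 = 0.004 s
NCV = dist / dt = 55 m/s


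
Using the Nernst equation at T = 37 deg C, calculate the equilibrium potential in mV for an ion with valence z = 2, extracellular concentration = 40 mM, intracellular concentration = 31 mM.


E = (RT/(zF)) * ln(C_out/C_in)
T = 37 + 273.15 = 310.15 K
E = (8.314 * 310.15 / (2 * 96485)) * ln(40/31)
E = 3.406 mV


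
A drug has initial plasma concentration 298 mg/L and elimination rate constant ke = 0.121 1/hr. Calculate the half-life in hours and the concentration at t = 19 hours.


t_half = ln(2) / ke = 0.693147 / 0.121 = 5.728 hr
C(t) = C0 * exp(-ke*t) = 298 * exp(-0.121*19)
C(19) = 29.91 mg/L


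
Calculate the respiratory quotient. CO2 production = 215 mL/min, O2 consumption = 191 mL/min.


RQ = VCO2 / VO2
RQ = 215 / 191
RQ = 1.126


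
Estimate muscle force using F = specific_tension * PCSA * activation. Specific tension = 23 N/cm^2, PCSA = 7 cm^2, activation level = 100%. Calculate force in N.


F = sigma * PCSA * activation
F = 23 * 7 * 1
F = 161 N


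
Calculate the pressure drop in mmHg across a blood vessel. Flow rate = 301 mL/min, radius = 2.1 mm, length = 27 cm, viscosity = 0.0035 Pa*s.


dP = 8*mu*L*Q / (pi*r^4)
Q = 301 mL/min = 5.01667e-06 m^3/s
dP = 620.741 Pa = 620.741 / 133.322 mmHg = 4.656 mmHg


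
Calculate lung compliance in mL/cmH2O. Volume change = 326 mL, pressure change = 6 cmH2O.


C = dV / dP
C = 326 / 6
C = 54.33 mL/cmH2O


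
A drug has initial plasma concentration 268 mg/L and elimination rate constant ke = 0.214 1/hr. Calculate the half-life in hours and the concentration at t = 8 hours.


t_half = ln(2) / ke = 0.693147 / 0.214 = 3.239 hr
C(t) = C0 * exp(-ke*t) = 268 * exp(-0.214*8)
C(8) = 48.38 mg/L


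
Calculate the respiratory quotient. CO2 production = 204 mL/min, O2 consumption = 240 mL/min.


RQ = VCO2 / VO2
RQ = 204 / 240
RQ = 0.85


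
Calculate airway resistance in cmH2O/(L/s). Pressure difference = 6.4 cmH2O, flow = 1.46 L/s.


R = dP / flow
R = 6.4 / 1.46
R = 4.384 cmH2O/(L/s)


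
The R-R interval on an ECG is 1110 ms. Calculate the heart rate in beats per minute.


HR = 60 / RR_interval(s)
RR = 1110 ms = 1.11 s
HR = 60 / 1.11 = 54.05 bpm


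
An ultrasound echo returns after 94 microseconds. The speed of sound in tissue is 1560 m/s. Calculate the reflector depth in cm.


depth = c * t / 2
t = 94 us = 9.4000e-05 s
depth = 1560 * 9.4000e-05 / 2
depth = 0.07332 m = 7.332 cm


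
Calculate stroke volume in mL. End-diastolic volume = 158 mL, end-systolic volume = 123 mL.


SV = EDV - ESV
SV = 158 - 123
SV = 35 mL


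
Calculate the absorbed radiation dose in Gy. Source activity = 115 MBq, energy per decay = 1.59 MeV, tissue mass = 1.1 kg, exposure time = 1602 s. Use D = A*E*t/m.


A = 115 MBq = 1.1500e+08 Bq
E = 1.59 MeV = 2.54718e-13 J
D = A*E*t/m = 1.1500e+08*2.54718e-13*1602/1.1
D = 0.04266 Gy


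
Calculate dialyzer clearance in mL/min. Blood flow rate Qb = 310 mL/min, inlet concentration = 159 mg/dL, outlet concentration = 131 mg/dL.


K = Qb * (Cb_in - Cb_out) / Cb_in
K = 310 * (159 - 131) / 159
K = 54.59 mL/min


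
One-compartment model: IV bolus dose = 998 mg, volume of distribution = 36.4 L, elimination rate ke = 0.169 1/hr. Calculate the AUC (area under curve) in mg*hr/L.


C0 = Dose/Vd = 998/36.4 = 27.4176 mg/L
AUC = C0/ke = 27.4176/0.169
AUC = 162.2 mg*hr/L


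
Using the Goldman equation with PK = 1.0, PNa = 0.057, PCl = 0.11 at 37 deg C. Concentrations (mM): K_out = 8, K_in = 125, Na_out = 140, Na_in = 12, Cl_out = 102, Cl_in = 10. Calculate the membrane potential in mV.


Vm = (RT/F)*ln((PK*Ko + PNa*Nao + PCl*Cli)/(PK*Ki + PNa*Nai + PCl*Clo))
Numer = 17.08, Denom = 136.904
Vm = -55.63 mV


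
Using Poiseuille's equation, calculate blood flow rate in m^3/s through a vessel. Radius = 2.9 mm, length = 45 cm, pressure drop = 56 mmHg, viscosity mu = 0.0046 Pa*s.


Q = pi*r^4*dP / (8*mu*L)
r = 0.0029 m, L = 0.45 m
dP = 56 mmHg = 7466.032 Pa
Q = 1.0018e-04 m^3/s


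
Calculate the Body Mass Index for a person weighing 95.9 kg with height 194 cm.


BMI = weight / height^2
height = 194 cm = 1.94 m
BMI = 95.9 / 1.94^2
BMI = 25.48 kg/m^2


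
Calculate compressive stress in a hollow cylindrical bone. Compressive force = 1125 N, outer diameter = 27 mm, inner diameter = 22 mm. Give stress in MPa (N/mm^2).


A = pi*(r_o^2 - r_i^2)
r_o = 13.5 mm, r_i = 11 mm
A = 192.423 mm^2
sigma = F/A = 1125 / 192.423
sigma = 5.846 MPa


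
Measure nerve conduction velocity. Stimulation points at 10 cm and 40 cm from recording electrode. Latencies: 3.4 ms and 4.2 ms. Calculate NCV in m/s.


Distance = (40 - 10) / 100 = 0.3 m
dt = (4.2 - 3.4) / 1000 = 8.0000e-04 s
NCV = dist / dt = 375 m/s


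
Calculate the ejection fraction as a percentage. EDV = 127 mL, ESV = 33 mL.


SV = EDV - ESV = 127 - 33 = 94 mL
EF = SV/EDV * 100 = 94/127 * 100
EF = 74.02%


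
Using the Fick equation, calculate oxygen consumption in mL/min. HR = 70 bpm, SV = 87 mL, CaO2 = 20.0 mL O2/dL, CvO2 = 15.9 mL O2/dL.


CO = HR*SV = 70*87/1000 = 6.09 L/min
a-v O2 diff = 20.0 - 15.9 = 4.1 mL/dL
VO2 = CO * (CaO2-CvO2) * 10 dL/L
VO2 = 6.09 * 4.1 * 10
VO2 = 249.7 mL/min


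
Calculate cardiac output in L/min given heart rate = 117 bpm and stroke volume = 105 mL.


CO = HR * SV
CO = 117 * 105 / 1000
CO = 12.29 L/min


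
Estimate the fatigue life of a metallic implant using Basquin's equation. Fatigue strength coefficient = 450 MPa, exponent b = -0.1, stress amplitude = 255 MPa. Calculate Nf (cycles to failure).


sigma_a = sigma_f' * (2Nf)^b
2Nf = (sigma_a/sigma_f')^(1/b)
2Nf = (255/450)^(1/-0.1)
2Nf = 292.90267
Nf = 146.5


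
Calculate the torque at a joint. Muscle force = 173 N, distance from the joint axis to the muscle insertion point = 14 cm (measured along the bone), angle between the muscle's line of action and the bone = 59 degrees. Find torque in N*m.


Torque = F * d * sin(theta)   (moment arm = d*sin(theta))
d = 14 cm = 0.14 m
Torque = 173 * 0.14 * sin(59)
Torque = 20.76 N*m


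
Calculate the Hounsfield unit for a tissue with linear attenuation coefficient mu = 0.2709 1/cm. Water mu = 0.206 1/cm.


HU = ((mu_tissue - mu_water) / mu_water) * 1000
HU = ((0.2709 - 0.206) / 0.206) * 1000
HU = 315


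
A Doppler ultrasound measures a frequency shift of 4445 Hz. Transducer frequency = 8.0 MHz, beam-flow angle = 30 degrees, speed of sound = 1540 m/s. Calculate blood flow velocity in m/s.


v = fd * c / (2 * f0 * cos(theta))
v = 4445 * 1540 / (2 * 8.0000e+06 * cos(30))
v = 0.494 m/s


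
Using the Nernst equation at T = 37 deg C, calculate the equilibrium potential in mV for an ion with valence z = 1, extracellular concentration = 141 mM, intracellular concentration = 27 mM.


E = (RT/(zF)) * ln(C_out/C_in)
T = 37 + 273.15 = 310.15 K
E = (8.314 * 310.15 / (1 * 96485)) * ln(141/27)
E = 44.17 mV


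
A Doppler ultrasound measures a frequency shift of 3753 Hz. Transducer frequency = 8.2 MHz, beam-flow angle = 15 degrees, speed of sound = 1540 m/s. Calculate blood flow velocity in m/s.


v = fd * c / (2 * f0 * cos(theta))
v = 3753 * 1540 / (2 * 8.2000e+06 * cos(15))
v = 0.3648 m/s


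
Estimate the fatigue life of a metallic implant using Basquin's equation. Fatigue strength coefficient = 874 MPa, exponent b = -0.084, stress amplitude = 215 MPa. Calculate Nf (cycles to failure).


sigma_a = sigma_f' * (2Nf)^b
2Nf = (sigma_a/sigma_f')^(1/b)
2Nf = (215/874)^(1/-0.084)
2Nf = 17818401
Nf = 8.9092e+06


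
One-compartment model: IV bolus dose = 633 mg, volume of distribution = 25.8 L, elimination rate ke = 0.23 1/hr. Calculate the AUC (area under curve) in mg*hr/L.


C0 = Dose/Vd = 633/25.8 = 24.5349 mg/L
AUC = C0/ke = 24.5349/0.23
AUC = 106.7 mg*hr/L


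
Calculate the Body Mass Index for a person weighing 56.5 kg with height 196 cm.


BMI = weight / height^2
height = 196 cm = 1.96 m
BMI = 56.5 / 1.96^2
BMI = 14.71 kg/m^2


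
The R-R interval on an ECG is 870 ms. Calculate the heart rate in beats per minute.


HR = 60 / RR_interval(s)
RR = 870 ms = 0.87 s
HR = 60 / 0.87 = 68.97 bpm


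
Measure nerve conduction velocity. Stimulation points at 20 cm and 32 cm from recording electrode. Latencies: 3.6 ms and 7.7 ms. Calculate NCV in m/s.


Distance = (32 - 20) / 100 = 0.12 m
dt = (7.7 - 3.6) / 1000 = 0.0041 s
NCV = dist / dt = 29.27 m/s


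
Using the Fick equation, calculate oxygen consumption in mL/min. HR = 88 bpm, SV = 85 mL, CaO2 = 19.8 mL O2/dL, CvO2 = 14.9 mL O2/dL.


CO = HR*SV = 88*85/1000 = 7.48 L/min
a-v O2 diff = 19.8 - 14.9 = 4.9 mL/dL
VO2 = CO * (CaO2-CvO2) * 10 dL/L
VO2 = 7.48 * 4.9 * 10
VO2 = 366.5 mL/min


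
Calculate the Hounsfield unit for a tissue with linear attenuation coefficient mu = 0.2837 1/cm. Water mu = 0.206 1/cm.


HU = ((mu_tissue - mu_water) / mu_water) * 1000
HU = ((0.2837 - 0.206) / 0.206) * 1000
HU = 377.2


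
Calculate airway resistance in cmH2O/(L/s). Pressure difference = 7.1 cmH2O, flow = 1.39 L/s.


R = dP / flow
R = 7.1 / 1.39
R = 5.108 cmH2O/(L/s)


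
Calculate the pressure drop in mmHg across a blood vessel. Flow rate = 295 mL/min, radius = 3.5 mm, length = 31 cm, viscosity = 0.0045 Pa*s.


dP = 8*mu*L*Q / (pi*r^4)
Q = 295 mL/min = 4.91667e-06 m^3/s
dP = 116.389 Pa = 116.389 / 133.322 mmHg = 0.873 mmHg


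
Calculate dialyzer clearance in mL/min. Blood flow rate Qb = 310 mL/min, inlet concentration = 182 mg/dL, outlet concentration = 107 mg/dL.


K = Qb * (Cb_in - Cb_out) / Cb_in
K = 310 * (182 - 107) / 182
K = 127.7 mL/min


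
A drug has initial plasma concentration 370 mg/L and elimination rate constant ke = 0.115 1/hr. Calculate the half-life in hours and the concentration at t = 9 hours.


t_half = ln(2) / ke = 0.693147 / 0.115 = 6.027 hr
C(t) = C0 * exp(-ke*t) = 370 * exp(-0.115*9)
C(9) = 131.4 mg/L


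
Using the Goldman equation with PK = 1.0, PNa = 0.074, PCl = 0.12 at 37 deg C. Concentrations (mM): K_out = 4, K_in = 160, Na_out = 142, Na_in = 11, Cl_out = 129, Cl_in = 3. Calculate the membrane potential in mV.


Vm = (RT/F)*ln((PK*Ko + PNa*Nao + PCl*Cli)/(PK*Ki + PNa*Nai + PCl*Clo))
Numer = 14.868, Denom = 176.294
Vm = -66.09 mV


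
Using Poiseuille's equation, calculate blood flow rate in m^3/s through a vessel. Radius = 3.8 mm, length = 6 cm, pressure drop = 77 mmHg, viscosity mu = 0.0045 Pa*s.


Q = pi*r^4*dP / (8*mu*L)
r = 0.0038 m, L = 0.06 m
dP = 77 mmHg = 10265.794 Pa
Q = 0.003113 m^3/s


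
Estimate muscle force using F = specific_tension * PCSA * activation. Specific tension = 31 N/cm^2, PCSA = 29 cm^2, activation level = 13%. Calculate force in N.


F = sigma * PCSA * activation
F = 31 * 29 * 0.13
F = 116.9 N


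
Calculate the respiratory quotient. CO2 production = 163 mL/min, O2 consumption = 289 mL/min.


RQ = VCO2 / VO2
RQ = 163 / 289
RQ = 0.564


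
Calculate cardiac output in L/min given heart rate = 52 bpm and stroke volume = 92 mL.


CO = HR * SV
CO = 52 * 92 / 1000
CO = 4.784 L/min


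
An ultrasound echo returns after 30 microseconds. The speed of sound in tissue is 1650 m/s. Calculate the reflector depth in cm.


depth = c * t / 2
t = 30 us = 3.0000e-05 s
depth = 1650 * 3.0000e-05 / 2
depth = 0.02475 m = 2.475 cm


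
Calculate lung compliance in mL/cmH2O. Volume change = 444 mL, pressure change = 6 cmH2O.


C = dV / dP
C = 444 / 6
C = 74 mL/cmH2O


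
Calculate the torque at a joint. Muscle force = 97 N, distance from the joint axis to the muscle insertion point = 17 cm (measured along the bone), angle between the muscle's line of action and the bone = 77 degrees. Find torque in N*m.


Torque = F * d * sin(theta)   (moment arm = d*sin(theta))
d = 17 cm = 0.17 m
Torque = 97 * 0.17 * sin(77)
Torque = 16.07 N*m


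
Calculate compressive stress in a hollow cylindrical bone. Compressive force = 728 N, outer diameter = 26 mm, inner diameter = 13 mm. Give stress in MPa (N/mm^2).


A = pi*(r_o^2 - r_i^2)
r_o = 13 mm, r_i = 6.5 mm
A = 398.197 mm^2
sigma = F/A = 728 / 398.197
sigma = 1.828 MPa


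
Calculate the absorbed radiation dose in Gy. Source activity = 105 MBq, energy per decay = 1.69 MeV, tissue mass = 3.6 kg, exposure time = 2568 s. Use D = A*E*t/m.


A = 105 MBq = 1.0500e+08 Bq
E = 1.69 MeV = 2.70738e-13 J
D = A*E*t/m = 1.0500e+08*2.70738e-13*2568/3.6
D = 0.02028 Gy


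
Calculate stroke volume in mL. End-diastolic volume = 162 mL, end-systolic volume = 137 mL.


SV = EDV - ESV
SV = 162 - 137
SV = 25 mL


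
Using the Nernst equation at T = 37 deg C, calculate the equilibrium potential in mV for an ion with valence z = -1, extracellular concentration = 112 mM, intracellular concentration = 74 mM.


E = (RT/(zF)) * ln(C_out/C_in)
T = 37 + 273.15 = 310.15 K
E = (8.314 * 310.15 / (-1 * 96485)) * ln(112/74)
E = -11.08 mV


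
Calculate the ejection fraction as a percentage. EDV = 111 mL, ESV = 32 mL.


SV = EDV - ESV = 111 - 32 = 79 mL
EF = SV/EDV * 100 = 79/111 * 100
EF = 71.17%


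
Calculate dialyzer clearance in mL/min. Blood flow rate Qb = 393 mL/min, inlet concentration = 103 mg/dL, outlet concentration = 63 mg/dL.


K = Qb * (Cb_in - Cb_out) / Cb_in
K = 393 * (103 - 63) / 103
K = 152.6 mL/min


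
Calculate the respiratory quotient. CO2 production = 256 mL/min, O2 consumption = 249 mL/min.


RQ = VCO2 / VO2
RQ = 256 / 249
RQ = 1.028


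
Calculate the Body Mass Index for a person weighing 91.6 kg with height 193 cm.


BMI = weight / height^2
height = 193 cm = 1.93 m
BMI = 91.6 / 1.93^2
BMI = 24.59 kg/m^2


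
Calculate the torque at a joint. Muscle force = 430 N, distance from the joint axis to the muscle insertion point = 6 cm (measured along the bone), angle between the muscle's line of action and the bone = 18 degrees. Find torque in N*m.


Torque = F * d * sin(theta)   (moment arm = d*sin(theta))
d = 6 cm = 0.06 m
Torque = 430 * 0.06 * sin(18)
Torque = 7.973 N*m


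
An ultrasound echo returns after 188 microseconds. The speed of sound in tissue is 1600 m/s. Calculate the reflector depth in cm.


depth = c * t / 2
t = 188 us = 1.8800e-04 s
depth = 1600 * 1.8800e-04 / 2
depth = 0.1504 m = 15.04 cm


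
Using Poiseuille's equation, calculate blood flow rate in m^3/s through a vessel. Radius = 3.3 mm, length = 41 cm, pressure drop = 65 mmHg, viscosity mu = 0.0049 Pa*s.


Q = pi*r^4*dP / (8*mu*L)
r = 0.0033 m, L = 0.41 m
dP = 65 mmHg = 8665.93 Pa
Q = 2.0089e-04 m^3/s


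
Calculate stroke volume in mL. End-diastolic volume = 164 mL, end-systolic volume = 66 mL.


SV = EDV - ESV
SV = 164 - 66
SV = 98 mL


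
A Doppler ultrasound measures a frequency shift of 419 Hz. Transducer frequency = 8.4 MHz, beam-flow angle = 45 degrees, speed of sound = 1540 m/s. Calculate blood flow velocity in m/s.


v = fd * c / (2 * f0 * cos(theta))
v = 419 * 1540 / (2 * 8.4000e+06 * cos(45))
v = 0.05432 m/s


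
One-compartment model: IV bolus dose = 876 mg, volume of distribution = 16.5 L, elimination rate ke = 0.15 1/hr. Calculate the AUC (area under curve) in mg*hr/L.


C0 = Dose/Vd = 876/16.5 = 53.0909 mg/L
AUC = C0/ke = 53.0909/0.15
AUC = 353.9 mg*hr/L


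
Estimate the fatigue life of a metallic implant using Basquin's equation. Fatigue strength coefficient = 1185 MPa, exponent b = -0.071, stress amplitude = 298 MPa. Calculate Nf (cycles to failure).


sigma_a = sigma_f' * (2Nf)^b
2Nf = (sigma_a/sigma_f')^(1/b)
2Nf = (298/1185)^(1/-0.071)
2Nf = 2.7777385e+08
Nf = 1.3889e+08


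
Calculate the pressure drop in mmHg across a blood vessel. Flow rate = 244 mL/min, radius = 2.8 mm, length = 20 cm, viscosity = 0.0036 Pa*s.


dP = 8*mu*L*Q / (pi*r^4)
Q = 244 mL/min = 4.06667e-06 m^3/s
dP = 121.305 Pa = 121.305 / 133.322 mmHg = 0.9099 mmHg


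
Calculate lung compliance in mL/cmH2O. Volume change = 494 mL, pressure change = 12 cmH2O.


C = dV / dP
C = 494 / 12
C = 41.17 mL/cmH2O


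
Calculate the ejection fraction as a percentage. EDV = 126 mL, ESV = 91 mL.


SV = EDV - ESV = 126 - 91 = 35 mL
EF = SV/EDV * 100 = 35/126 * 100
EF = 27.78%


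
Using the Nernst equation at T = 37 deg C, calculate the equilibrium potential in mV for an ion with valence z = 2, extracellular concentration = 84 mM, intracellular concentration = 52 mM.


E = (RT/(zF)) * ln(C_out/C_in)
T = 37 + 273.15 = 310.15 K
E = (8.314 * 310.15 / (2 * 96485)) * ln(84/52)
E = 6.408 mV


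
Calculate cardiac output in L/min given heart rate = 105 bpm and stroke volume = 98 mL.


CO = HR * SV
CO = 105 * 98 / 1000
CO = 10.29 L/min


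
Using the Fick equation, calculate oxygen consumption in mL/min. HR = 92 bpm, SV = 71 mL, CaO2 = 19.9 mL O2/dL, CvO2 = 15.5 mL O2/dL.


CO = HR*SV = 92*71/1000 = 6.532 L/min
a-v O2 diff = 19.9 - 15.5 = 4.4 mL/dL
VO2 = CO * (CaO2-CvO2) * 10 dL/L
VO2 = 6.532 * 4.4 * 10
VO2 = 287.4 mL/min


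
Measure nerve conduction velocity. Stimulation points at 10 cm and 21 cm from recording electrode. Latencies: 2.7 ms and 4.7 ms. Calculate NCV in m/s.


Distance = (21 - 10) / 100 = 0.11 m
dt = (4.7 - 2.7) / 1000 = 0.002 s
NCV = dist / dt = 55 m/s


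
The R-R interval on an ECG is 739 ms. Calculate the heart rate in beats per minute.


HR = 60 / RR_interval(s)
RR = 739 ms = 0.739 s
HR = 60 / 0.739 = 81.19 bpm


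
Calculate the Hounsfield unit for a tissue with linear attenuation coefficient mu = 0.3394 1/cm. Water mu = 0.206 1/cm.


HU = ((mu_tissue - mu_water) / mu_water) * 1000
HU = ((0.3394 - 0.206) / 0.206) * 1000
HU = 647.6


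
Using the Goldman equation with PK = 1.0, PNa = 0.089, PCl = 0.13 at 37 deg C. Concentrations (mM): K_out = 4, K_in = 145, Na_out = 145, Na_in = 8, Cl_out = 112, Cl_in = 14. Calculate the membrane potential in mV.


Vm = (RT/F)*ln((PK*Ko + PNa*Nao + PCl*Cli)/(PK*Ki + PNa*Nai + PCl*Clo))
Numer = 18.725, Denom = 160.272
Vm = -57.38 mV


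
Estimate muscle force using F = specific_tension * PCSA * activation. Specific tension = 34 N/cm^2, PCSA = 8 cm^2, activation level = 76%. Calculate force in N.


F = sigma * PCSA * activation
F = 34 * 8 * 0.76
F = 206.7 N


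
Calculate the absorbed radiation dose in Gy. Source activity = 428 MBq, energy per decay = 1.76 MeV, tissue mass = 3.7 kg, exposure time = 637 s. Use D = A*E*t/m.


A = 428 MBq = 4.2800e+08 Bq
E = 1.76 MeV = 2.81952e-13 J
D = A*E*t/m = 4.2800e+08*2.81952e-13*637/3.7
D = 0.02078 Gy


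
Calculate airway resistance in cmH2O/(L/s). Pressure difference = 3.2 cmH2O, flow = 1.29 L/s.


R = dP / flow
R = 3.2 / 1.29
R = 2.481 cmH2O/(L/s)


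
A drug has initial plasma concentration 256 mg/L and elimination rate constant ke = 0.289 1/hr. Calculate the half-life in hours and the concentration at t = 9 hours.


t_half = ln(2) / ke = 0.693147 / 0.289 = 2.398 hr
C(t) = C0 * exp(-ke*t) = 256 * exp(-0.289*9)
C(9) = 19 mg/L


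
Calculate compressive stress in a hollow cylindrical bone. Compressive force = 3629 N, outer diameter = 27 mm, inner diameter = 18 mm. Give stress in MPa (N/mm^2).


A = pi*(r_o^2 - r_i^2)
r_o = 13.5 mm, r_i = 9 mm
A = 318.086 mm^2
sigma = F/A = 3629 / 318.086
sigma = 11.41 MPa


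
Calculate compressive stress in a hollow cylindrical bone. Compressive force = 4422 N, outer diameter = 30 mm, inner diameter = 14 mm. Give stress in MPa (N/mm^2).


A = pi*(r_o^2 - r_i^2)
r_o = 15 mm, r_i = 7 mm
A = 552.92 mm^2
sigma = F/A = 4422 / 552.92
sigma = 7.998 MPa


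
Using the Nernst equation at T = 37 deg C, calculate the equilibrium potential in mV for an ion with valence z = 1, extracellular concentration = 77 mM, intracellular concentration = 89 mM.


E = (RT/(zF)) * ln(C_out/C_in)
T = 37 + 273.15 = 310.15 K
E = (8.314 * 310.15 / (1 * 96485)) * ln(77/89)
E = -3.871 mV


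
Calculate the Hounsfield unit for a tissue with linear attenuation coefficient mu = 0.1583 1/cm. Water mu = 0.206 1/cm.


HU = ((mu_tissue - mu_water) / mu_water) * 1000
HU = ((0.1583 - 0.206) / 0.206) * 1000
HU = -231.6


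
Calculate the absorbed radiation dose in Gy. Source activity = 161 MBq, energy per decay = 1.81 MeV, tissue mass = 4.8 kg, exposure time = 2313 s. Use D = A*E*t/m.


A = 161 MBq = 1.6100e+08 Bq
E = 1.81 MeV = 2.89962e-13 J
D = A*E*t/m = 1.6100e+08*2.89962e-13*2313/4.8
D = 0.0225 Gy


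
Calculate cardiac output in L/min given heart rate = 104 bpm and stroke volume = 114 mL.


CO = HR * SV
CO = 104 * 114 / 1000
CO = 11.86 L/min


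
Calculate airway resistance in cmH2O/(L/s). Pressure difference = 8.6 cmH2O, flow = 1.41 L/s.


R = dP / flow
R = 8.6 / 1.41
R = 6.099 cmH2O/(L/s)


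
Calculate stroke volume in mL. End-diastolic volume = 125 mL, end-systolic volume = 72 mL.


SV = EDV - ESV
SV = 125 - 72
SV = 53 mL


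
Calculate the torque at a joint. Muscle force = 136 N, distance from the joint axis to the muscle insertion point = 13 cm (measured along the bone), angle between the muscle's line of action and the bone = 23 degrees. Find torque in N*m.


Torque = F * d * sin(theta)   (moment arm = d*sin(theta))
d = 13 cm = 0.13 m
Torque = 136 * 0.13 * sin(23)
Torque = 6.908 N*m


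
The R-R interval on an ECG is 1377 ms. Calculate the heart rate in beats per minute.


HR = 60 / RR_interval(s)
RR = 1377 ms = 1.377 s
HR = 60 / 1.377 = 43.57 bpm


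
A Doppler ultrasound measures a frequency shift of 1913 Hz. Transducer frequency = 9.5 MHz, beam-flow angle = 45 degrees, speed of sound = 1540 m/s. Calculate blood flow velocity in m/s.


v = fd * c / (2 * f0 * cos(theta))
v = 1913 * 1540 / (2 * 9.5000e+06 * cos(45))
v = 0.2193 m/s


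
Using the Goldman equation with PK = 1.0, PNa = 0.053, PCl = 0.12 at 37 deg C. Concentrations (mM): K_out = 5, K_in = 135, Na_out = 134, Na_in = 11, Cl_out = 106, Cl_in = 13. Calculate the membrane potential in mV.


Vm = (RT/F)*ln((PK*Ko + PNa*Nao + PCl*Cli)/(PK*Ki + PNa*Nai + PCl*Clo))
Numer = 13.662, Denom = 148.303
Vm = -63.73 mV


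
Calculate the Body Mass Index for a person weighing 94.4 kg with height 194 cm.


BMI = weight / height^2
height = 194 cm = 1.94 m
BMI = 94.4 / 1.94^2
BMI = 25.08 kg/m^2


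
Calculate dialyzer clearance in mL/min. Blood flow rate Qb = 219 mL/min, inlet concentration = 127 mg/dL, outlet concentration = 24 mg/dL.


K = Qb * (Cb_in - Cb_out) / Cb_in
K = 219 * (127 - 24) / 127
K = 177.6 mL/min


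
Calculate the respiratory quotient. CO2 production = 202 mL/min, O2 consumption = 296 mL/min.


RQ = VCO2 / VO2
RQ = 202 / 296
RQ = 0.6824


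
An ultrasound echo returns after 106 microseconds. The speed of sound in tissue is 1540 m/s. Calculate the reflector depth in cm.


depth = c * t / 2
t = 106 us = 1.0600e-04 s
depth = 1540 * 1.0600e-04 / 2
depth = 0.08162 m = 8.162 cm


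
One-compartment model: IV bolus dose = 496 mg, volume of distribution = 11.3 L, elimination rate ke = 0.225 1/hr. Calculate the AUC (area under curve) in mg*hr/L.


C0 = Dose/Vd = 496/11.3 = 43.8938 mg/L
AUC = C0/ke = 43.8938/0.225
AUC = 195.1 mg*hr/L


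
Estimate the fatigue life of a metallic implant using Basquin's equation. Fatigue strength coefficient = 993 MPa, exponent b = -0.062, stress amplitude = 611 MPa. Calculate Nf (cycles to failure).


sigma_a = sigma_f' * (2Nf)^b
2Nf = (sigma_a/sigma_f')^(1/b)
2Nf = (611/993)^(1/-0.062)
2Nf = 2521.9853
Nf = 1261


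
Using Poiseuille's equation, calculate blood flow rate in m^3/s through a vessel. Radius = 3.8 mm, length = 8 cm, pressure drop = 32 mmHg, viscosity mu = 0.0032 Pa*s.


Q = pi*r^4*dP / (8*mu*L)
r = 0.0038 m, L = 0.08 m
dP = 32 mmHg = 4266.304 Pa
Q = 0.001365 m^3/s
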